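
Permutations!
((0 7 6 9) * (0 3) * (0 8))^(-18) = [0, 1, 2, 3, 4, 5, 6, 7, 8, 9] = (9)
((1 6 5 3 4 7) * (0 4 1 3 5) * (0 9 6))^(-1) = (0 1 3 7 4)(6 9) = [1, 3, 2, 7, 0, 5, 9, 4, 8, 6]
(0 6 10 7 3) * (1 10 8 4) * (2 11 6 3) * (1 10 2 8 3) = (0 1 2 11 6 3)(4 10 7 8) = [1, 2, 11, 0, 10, 5, 3, 8, 4, 9, 7, 6]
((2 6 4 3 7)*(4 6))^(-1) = [0, 1, 7, 4, 2, 5, 6, 3] = (2 7 3 4)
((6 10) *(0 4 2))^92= (10)(0 2 4)= [2, 1, 4, 3, 0, 5, 6, 7, 8, 9, 10]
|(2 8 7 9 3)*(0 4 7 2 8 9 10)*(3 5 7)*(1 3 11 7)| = |(0 4 11 7 10)(1 3 8 2 9 5)| = 30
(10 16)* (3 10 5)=[0, 1, 2, 10, 4, 3, 6, 7, 8, 9, 16, 11, 12, 13, 14, 15, 5]=(3 10 16 5)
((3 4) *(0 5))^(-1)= (0 5)(3 4)= [5, 1, 2, 4, 3, 0]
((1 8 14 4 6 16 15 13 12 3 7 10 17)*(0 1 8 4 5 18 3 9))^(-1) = (0 9 12 13 15 16 6 4 1)(3 18 5 14 8 17 10 7) = [9, 0, 2, 18, 1, 14, 4, 3, 17, 12, 7, 11, 13, 15, 8, 16, 6, 10, 5]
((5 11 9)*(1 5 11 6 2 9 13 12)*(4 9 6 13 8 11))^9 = (1 5 13 12)(2 6)(4 9)(8 11) = [0, 5, 6, 3, 9, 13, 2, 7, 11, 4, 10, 8, 1, 12]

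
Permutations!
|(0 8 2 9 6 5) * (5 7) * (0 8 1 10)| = |(0 1 10)(2 9 6 7 5 8)| = 6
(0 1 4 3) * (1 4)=(0 4 3)=[4, 1, 2, 0, 3]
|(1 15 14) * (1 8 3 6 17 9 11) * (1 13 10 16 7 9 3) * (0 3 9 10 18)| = 24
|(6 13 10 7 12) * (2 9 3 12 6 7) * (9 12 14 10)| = |(2 12 7 6 13 9 3 14 10)| = 9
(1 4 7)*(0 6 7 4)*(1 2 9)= (0 6 7 2 9 1)= [6, 0, 9, 3, 4, 5, 7, 2, 8, 1]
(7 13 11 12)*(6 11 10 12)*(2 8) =(2 8)(6 11)(7 13 10 12) =[0, 1, 8, 3, 4, 5, 11, 13, 2, 9, 12, 6, 7, 10]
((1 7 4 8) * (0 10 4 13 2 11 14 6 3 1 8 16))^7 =(0 16 4 10)(1 3 6 14 11 2 13 7) =[16, 3, 13, 6, 10, 5, 14, 1, 8, 9, 0, 2, 12, 7, 11, 15, 4]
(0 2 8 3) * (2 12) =(0 12 2 8 3) =[12, 1, 8, 0, 4, 5, 6, 7, 3, 9, 10, 11, 2]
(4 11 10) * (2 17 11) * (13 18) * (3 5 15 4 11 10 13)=(2 17 10 11 13 18 3 5 15 4)=[0, 1, 17, 5, 2, 15, 6, 7, 8, 9, 11, 13, 12, 18, 14, 4, 16, 10, 3]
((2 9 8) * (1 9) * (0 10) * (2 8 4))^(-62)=(10)(1 4)(2 9)=[0, 4, 9, 3, 1, 5, 6, 7, 8, 2, 10]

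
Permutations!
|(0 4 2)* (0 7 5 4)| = 4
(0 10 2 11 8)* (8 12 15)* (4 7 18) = (0 10 2 11 12 15 8)(4 7 18) = [10, 1, 11, 3, 7, 5, 6, 18, 0, 9, 2, 12, 15, 13, 14, 8, 16, 17, 4]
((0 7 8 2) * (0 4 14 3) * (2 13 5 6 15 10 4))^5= [6, 1, 2, 5, 8, 14, 3, 15, 10, 9, 7, 11, 12, 4, 13, 0]= (0 6 3 5 14 13 4 8 10 7 15)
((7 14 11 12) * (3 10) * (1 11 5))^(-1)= (1 5 14 7 12 11)(3 10)= [0, 5, 2, 10, 4, 14, 6, 12, 8, 9, 3, 1, 11, 13, 7]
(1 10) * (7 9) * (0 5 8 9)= (0 5 8 9 7)(1 10)= [5, 10, 2, 3, 4, 8, 6, 0, 9, 7, 1]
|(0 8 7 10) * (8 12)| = 5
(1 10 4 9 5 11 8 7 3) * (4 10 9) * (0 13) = (0 13)(1 9 5 11 8 7 3) = [13, 9, 2, 1, 4, 11, 6, 3, 7, 5, 10, 8, 12, 0]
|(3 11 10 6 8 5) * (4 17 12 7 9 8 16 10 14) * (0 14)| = 33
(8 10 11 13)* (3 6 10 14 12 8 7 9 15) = (3 6 10 11 13 7 9 15)(8 14 12) = [0, 1, 2, 6, 4, 5, 10, 9, 14, 15, 11, 13, 8, 7, 12, 3]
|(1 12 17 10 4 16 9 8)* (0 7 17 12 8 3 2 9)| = 6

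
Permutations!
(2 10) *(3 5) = (2 10)(3 5) = [0, 1, 10, 5, 4, 3, 6, 7, 8, 9, 2]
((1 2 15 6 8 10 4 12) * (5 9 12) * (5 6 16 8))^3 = (1 16 4 9 2 8 6 12 15 10 5) = [0, 16, 8, 3, 9, 1, 12, 7, 6, 2, 5, 11, 15, 13, 14, 10, 4]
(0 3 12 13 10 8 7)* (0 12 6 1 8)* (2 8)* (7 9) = (0 3 6 1 2 8 9 7 12 13 10) = [3, 2, 8, 6, 4, 5, 1, 12, 9, 7, 0, 11, 13, 10]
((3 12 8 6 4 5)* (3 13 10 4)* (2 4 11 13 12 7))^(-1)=(2 7 3 6 8 12 5 4)(10 13 11)=[0, 1, 7, 6, 2, 4, 8, 3, 12, 9, 13, 10, 5, 11]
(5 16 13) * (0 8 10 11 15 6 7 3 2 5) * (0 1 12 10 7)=(0 8 7 3 2 5 16 13 1 12 10 11 15 6)=[8, 12, 5, 2, 4, 16, 0, 3, 7, 9, 11, 15, 10, 1, 14, 6, 13]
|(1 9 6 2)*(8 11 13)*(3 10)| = |(1 9 6 2)(3 10)(8 11 13)| = 12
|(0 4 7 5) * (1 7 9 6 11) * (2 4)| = |(0 2 4 9 6 11 1 7 5)| = 9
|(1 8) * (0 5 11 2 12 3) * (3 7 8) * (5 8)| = 20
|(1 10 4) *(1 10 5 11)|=6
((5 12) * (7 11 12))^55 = (5 12 11 7) = [0, 1, 2, 3, 4, 12, 6, 5, 8, 9, 10, 7, 11]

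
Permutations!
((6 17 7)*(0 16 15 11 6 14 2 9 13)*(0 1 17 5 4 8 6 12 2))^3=(0 11 9 17)(1 14 15 2)(4 5 6 8)(7 16 12 13)=[11, 14, 1, 3, 5, 6, 8, 16, 4, 17, 10, 9, 13, 7, 15, 2, 12, 0]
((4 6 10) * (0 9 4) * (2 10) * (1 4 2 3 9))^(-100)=(0 3)(1 9)(2 4)(6 10)=[3, 9, 4, 0, 2, 5, 10, 7, 8, 1, 6]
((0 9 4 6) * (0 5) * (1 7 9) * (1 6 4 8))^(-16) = [5, 1, 2, 3, 4, 6, 0, 7, 8, 9] = (9)(0 5 6)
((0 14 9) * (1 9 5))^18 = (0 1 14 9 5) = [1, 14, 2, 3, 4, 0, 6, 7, 8, 5, 10, 11, 12, 13, 9]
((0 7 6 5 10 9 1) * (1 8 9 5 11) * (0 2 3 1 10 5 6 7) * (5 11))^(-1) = (1 3 2)(5 6 10 11)(8 9) = [0, 3, 1, 2, 4, 6, 10, 7, 9, 8, 11, 5]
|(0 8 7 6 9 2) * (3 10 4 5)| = 12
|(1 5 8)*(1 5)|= |(5 8)|= 2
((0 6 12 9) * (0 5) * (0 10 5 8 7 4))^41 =[4, 1, 2, 3, 7, 10, 0, 8, 9, 12, 5, 11, 6] =(0 4 7 8 9 12 6)(5 10)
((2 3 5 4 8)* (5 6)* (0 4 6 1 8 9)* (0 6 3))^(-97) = [9, 2, 4, 8, 6, 1, 3, 7, 0, 5] = (0 9 5 1 2 4 6 3 8)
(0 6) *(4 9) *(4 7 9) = (0 6)(7 9) = [6, 1, 2, 3, 4, 5, 0, 9, 8, 7]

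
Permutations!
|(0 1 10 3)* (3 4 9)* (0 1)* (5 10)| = |(1 5 10 4 9 3)| = 6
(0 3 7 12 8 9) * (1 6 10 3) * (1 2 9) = (0 2 9)(1 6 10 3 7 12 8) = [2, 6, 9, 7, 4, 5, 10, 12, 1, 0, 3, 11, 8]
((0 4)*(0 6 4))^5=(4 6)=[0, 1, 2, 3, 6, 5, 4]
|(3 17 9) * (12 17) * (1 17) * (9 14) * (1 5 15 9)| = |(1 17 14)(3 12 5 15 9)| = 15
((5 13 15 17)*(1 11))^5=(1 11)(5 13 15 17)=[0, 11, 2, 3, 4, 13, 6, 7, 8, 9, 10, 1, 12, 15, 14, 17, 16, 5]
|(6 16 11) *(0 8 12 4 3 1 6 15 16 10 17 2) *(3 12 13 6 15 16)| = 42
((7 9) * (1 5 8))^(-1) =[0, 8, 2, 3, 4, 1, 6, 9, 5, 7] =(1 8 5)(7 9)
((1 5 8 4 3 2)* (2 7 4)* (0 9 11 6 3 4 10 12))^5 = (0 7 11 12 3 9 10 6)(1 5 8 2) = [7, 5, 1, 9, 4, 8, 0, 11, 2, 10, 6, 12, 3]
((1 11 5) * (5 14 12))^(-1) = [0, 5, 2, 3, 4, 12, 6, 7, 8, 9, 10, 1, 14, 13, 11] = (1 5 12 14 11)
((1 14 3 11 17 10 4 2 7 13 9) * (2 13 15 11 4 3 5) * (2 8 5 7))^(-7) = (1 11 4 14 17 13 7 10 9 15 3)(5 8) = [0, 11, 2, 1, 14, 8, 6, 10, 5, 15, 9, 4, 12, 7, 17, 3, 16, 13]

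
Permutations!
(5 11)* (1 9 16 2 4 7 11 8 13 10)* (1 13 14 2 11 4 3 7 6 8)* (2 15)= (1 9 16 11 5)(2 3 7 4 6 8 14 15)(10 13)= [0, 9, 3, 7, 6, 1, 8, 4, 14, 16, 13, 5, 12, 10, 15, 2, 11]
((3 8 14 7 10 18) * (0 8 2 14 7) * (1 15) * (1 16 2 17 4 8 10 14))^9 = (18)(1 15 16 2) = [0, 15, 1, 3, 4, 5, 6, 7, 8, 9, 10, 11, 12, 13, 14, 16, 2, 17, 18]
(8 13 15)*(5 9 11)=(5 9 11)(8 13 15)=[0, 1, 2, 3, 4, 9, 6, 7, 13, 11, 10, 5, 12, 15, 14, 8]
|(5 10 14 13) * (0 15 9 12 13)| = 8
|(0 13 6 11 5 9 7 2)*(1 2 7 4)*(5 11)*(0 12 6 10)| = |(0 13 10)(1 2 12 6 5 9 4)| = 21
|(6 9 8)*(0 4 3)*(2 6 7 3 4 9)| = |(0 9 8 7 3)(2 6)| = 10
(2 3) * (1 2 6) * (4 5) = [0, 2, 3, 6, 5, 4, 1] = (1 2 3 6)(4 5)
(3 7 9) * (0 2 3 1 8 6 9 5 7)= (0 2 3)(1 8 6 9)(5 7)= [2, 8, 3, 0, 4, 7, 9, 5, 6, 1]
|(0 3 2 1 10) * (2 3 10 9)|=6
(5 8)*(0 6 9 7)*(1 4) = [6, 4, 2, 3, 1, 8, 9, 0, 5, 7] = (0 6 9 7)(1 4)(5 8)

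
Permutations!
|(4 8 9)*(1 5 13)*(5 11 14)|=|(1 11 14 5 13)(4 8 9)|=15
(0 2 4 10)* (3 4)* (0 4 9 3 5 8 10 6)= (0 2 5 8 10 4 6)(3 9)= [2, 1, 5, 9, 6, 8, 0, 7, 10, 3, 4]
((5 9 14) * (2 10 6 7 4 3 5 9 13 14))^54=(2 4 14 6 5)(3 9 7 13 10)=[0, 1, 4, 9, 14, 2, 5, 13, 8, 7, 3, 11, 12, 10, 6]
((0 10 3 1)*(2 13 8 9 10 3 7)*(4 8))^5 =(0 1 3)(2 10 8 13 7 9 4) =[1, 3, 10, 0, 2, 5, 6, 9, 13, 4, 8, 11, 12, 7]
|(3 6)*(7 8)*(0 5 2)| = 6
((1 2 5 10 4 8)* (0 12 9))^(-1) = [9, 8, 1, 3, 10, 2, 6, 7, 4, 12, 5, 11, 0] = (0 9 12)(1 8 4 10 5 2)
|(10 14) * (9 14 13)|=4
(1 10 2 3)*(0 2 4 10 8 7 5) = [2, 8, 3, 1, 10, 0, 6, 5, 7, 9, 4] = (0 2 3 1 8 7 5)(4 10)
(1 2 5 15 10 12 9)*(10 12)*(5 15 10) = [0, 2, 15, 3, 4, 10, 6, 7, 8, 1, 5, 11, 9, 13, 14, 12] = (1 2 15 12 9)(5 10)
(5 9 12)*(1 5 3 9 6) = (1 5 6)(3 9 12) = [0, 5, 2, 9, 4, 6, 1, 7, 8, 12, 10, 11, 3]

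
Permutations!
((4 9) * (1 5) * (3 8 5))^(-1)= (1 5 8 3)(4 9)= [0, 5, 2, 1, 9, 8, 6, 7, 3, 4]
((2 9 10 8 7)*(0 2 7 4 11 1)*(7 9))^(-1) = [1, 11, 0, 3, 8, 5, 6, 2, 10, 7, 9, 4] = (0 1 11 4 8 10 9 7 2)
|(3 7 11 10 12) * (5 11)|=6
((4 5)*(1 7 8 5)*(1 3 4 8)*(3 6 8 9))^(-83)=(1 7)(3 4 6 8 5 9)=[0, 7, 2, 4, 6, 9, 8, 1, 5, 3]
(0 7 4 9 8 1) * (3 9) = (0 7 4 3 9 8 1) = [7, 0, 2, 9, 3, 5, 6, 4, 1, 8]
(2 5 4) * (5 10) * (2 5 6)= [0, 1, 10, 3, 5, 4, 2, 7, 8, 9, 6]= (2 10 6)(4 5)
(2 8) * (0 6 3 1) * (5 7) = [6, 0, 8, 1, 4, 7, 3, 5, 2] = (0 6 3 1)(2 8)(5 7)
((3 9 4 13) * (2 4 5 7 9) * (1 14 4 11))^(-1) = (1 11 2 3 13 4 14)(5 9 7) = [0, 11, 3, 13, 14, 9, 6, 5, 8, 7, 10, 2, 12, 4, 1]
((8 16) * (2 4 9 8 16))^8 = (16) = [0, 1, 2, 3, 4, 5, 6, 7, 8, 9, 10, 11, 12, 13, 14, 15, 16]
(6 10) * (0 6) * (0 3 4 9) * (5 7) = (0 6 10 3 4 9)(5 7) = [6, 1, 2, 4, 9, 7, 10, 5, 8, 0, 3]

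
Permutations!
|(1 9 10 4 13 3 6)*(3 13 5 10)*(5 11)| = |(13)(1 9 3 6)(4 11 5 10)| = 4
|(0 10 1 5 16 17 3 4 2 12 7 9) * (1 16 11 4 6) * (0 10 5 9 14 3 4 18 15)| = |(0 5 11 18 15)(1 9 10 16 17 4 2 12 7 14 3 6)| = 60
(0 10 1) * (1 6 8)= (0 10 6 8 1)= [10, 0, 2, 3, 4, 5, 8, 7, 1, 9, 6]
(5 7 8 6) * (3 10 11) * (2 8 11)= (2 8 6 5 7 11 3 10)= [0, 1, 8, 10, 4, 7, 5, 11, 6, 9, 2, 3]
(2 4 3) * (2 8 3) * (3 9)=[0, 1, 4, 8, 2, 5, 6, 7, 9, 3]=(2 4)(3 8 9)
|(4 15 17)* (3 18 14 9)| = 12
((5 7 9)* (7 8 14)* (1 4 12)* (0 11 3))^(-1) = (0 3 11)(1 12 4)(5 9 7 14 8) = [3, 12, 2, 11, 1, 9, 6, 14, 5, 7, 10, 0, 4, 13, 8]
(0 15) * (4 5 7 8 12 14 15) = (0 4 5 7 8 12 14 15) = [4, 1, 2, 3, 5, 7, 6, 8, 12, 9, 10, 11, 14, 13, 15, 0]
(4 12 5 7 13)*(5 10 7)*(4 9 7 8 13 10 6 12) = (6 12)(7 10 8 13 9) = [0, 1, 2, 3, 4, 5, 12, 10, 13, 7, 8, 11, 6, 9]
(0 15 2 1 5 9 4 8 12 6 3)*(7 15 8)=[8, 5, 1, 0, 7, 9, 3, 15, 12, 4, 10, 11, 6, 13, 14, 2]=(0 8 12 6 3)(1 5 9 4 7 15 2)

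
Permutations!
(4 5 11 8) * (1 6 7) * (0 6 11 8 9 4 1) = (0 6 7)(1 11 9 4 5 8) = [6, 11, 2, 3, 5, 8, 7, 0, 1, 4, 10, 9]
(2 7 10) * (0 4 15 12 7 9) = (0 4 15 12 7 10 2 9) = [4, 1, 9, 3, 15, 5, 6, 10, 8, 0, 2, 11, 7, 13, 14, 12]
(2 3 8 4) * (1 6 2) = (1 6 2 3 8 4) = [0, 6, 3, 8, 1, 5, 2, 7, 4]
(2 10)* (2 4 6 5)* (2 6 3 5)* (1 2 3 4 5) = [0, 2, 10, 1, 4, 6, 3, 7, 8, 9, 5] = (1 2 10 5 6 3)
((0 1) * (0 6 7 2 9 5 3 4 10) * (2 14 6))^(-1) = (0 10 4 3 5 9 2 1)(6 14 7) = [10, 0, 1, 5, 3, 9, 14, 6, 8, 2, 4, 11, 12, 13, 7]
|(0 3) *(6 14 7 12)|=|(0 3)(6 14 7 12)|=4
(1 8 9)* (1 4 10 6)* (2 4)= (1 8 9 2 4 10 6)= [0, 8, 4, 3, 10, 5, 1, 7, 9, 2, 6]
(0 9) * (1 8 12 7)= (0 9)(1 8 12 7)= [9, 8, 2, 3, 4, 5, 6, 1, 12, 0, 10, 11, 7]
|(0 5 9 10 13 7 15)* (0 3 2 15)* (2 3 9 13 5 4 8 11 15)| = |(0 4 8 11 15 9 10 5 13 7)| = 10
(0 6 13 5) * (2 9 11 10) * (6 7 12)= (0 7 12 6 13 5)(2 9 11 10)= [7, 1, 9, 3, 4, 0, 13, 12, 8, 11, 2, 10, 6, 5]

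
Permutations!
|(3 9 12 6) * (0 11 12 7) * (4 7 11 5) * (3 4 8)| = |(0 5 8 3 9 11 12 6 4 7)| = 10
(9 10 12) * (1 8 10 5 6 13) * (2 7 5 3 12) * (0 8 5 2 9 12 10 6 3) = [8, 5, 7, 10, 4, 3, 13, 2, 6, 0, 9, 11, 12, 1] = (0 8 6 13 1 5 3 10 9)(2 7)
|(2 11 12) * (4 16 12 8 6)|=7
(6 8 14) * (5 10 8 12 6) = [0, 1, 2, 3, 4, 10, 12, 7, 14, 9, 8, 11, 6, 13, 5] = (5 10 8 14)(6 12)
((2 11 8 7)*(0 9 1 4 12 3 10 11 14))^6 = (0 10)(1 8)(2 12)(3 14)(4 7)(9 11) = [10, 8, 12, 14, 7, 5, 6, 4, 1, 11, 0, 9, 2, 13, 3]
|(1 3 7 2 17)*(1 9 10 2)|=|(1 3 7)(2 17 9 10)|=12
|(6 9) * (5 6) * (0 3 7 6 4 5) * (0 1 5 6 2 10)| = |(0 3 7 2 10)(1 5 4 6 9)| = 5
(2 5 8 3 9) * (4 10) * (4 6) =[0, 1, 5, 9, 10, 8, 4, 7, 3, 2, 6] =(2 5 8 3 9)(4 10 6)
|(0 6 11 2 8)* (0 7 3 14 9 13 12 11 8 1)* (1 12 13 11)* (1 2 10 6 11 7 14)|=|(0 11 10 6 8 14 9 7 3 1)(2 12)|=10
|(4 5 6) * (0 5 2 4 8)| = 4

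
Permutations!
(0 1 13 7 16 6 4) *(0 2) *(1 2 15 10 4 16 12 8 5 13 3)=(0 2)(1 3)(4 15 10)(5 13 7 12 8)(6 16)=[2, 3, 0, 1, 15, 13, 16, 12, 5, 9, 4, 11, 8, 7, 14, 10, 6]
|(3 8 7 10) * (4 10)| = 5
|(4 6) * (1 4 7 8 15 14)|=7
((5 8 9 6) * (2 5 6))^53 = (2 5 8 9) = [0, 1, 5, 3, 4, 8, 6, 7, 9, 2]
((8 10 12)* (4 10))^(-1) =(4 8 12 10) =[0, 1, 2, 3, 8, 5, 6, 7, 12, 9, 4, 11, 10]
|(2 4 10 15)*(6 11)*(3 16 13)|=|(2 4 10 15)(3 16 13)(6 11)|=12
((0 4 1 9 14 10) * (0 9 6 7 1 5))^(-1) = (0 5 4)(1 7 6)(9 10 14) = [5, 7, 2, 3, 0, 4, 1, 6, 8, 10, 14, 11, 12, 13, 9]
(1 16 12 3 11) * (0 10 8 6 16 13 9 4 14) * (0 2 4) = (0 10 8 6 16 12 3 11 1 13 9)(2 4 14) = [10, 13, 4, 11, 14, 5, 16, 7, 6, 0, 8, 1, 3, 9, 2, 15, 12]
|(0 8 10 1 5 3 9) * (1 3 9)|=|(0 8 10 3 1 5 9)|=7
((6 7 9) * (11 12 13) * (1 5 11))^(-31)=(1 13 12 11 5)(6 9 7)=[0, 13, 2, 3, 4, 1, 9, 6, 8, 7, 10, 5, 11, 12]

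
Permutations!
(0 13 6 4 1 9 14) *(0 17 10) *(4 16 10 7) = (0 13 6 16 10)(1 9 14 17 7 4) = [13, 9, 2, 3, 1, 5, 16, 4, 8, 14, 0, 11, 12, 6, 17, 15, 10, 7]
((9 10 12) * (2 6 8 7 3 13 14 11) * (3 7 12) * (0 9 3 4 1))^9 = (0 1 4 10 9)(2 6 8 12 3 13 14 11) = [1, 4, 6, 13, 10, 5, 8, 7, 12, 0, 9, 2, 3, 14, 11]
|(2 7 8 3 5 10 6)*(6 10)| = |(10)(2 7 8 3 5 6)| = 6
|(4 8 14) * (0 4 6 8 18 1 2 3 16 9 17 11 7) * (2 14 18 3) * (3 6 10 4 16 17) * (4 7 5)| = 15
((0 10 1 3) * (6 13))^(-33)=(0 3 1 10)(6 13)=[3, 10, 2, 1, 4, 5, 13, 7, 8, 9, 0, 11, 12, 6]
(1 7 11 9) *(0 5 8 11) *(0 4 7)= (0 5 8 11 9 1)(4 7)= [5, 0, 2, 3, 7, 8, 6, 4, 11, 1, 10, 9]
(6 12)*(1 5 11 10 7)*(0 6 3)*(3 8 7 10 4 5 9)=(0 6 12 8 7 1 9 3)(4 5 11)=[6, 9, 2, 0, 5, 11, 12, 1, 7, 3, 10, 4, 8]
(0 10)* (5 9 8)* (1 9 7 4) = [10, 9, 2, 3, 1, 7, 6, 4, 5, 8, 0] = (0 10)(1 9 8 5 7 4)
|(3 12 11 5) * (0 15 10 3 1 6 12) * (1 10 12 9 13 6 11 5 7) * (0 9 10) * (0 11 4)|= 40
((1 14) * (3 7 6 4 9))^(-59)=(1 14)(3 7 6 4 9)=[0, 14, 2, 7, 9, 5, 4, 6, 8, 3, 10, 11, 12, 13, 1]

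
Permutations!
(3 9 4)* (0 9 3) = (0 9 4) = [9, 1, 2, 3, 0, 5, 6, 7, 8, 4]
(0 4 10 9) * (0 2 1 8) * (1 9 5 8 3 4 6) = (0 6 1 3 4 10 5 8)(2 9) = [6, 3, 9, 4, 10, 8, 1, 7, 0, 2, 5]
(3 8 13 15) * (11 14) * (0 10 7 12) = [10, 1, 2, 8, 4, 5, 6, 12, 13, 9, 7, 14, 0, 15, 11, 3] = (0 10 7 12)(3 8 13 15)(11 14)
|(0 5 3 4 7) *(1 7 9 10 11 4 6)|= |(0 5 3 6 1 7)(4 9 10 11)|= 12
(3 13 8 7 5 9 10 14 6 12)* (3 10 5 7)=[0, 1, 2, 13, 4, 9, 12, 7, 3, 5, 14, 11, 10, 8, 6]=(3 13 8)(5 9)(6 12 10 14)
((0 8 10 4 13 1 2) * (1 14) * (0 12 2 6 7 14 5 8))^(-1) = [0, 14, 12, 3, 10, 13, 1, 6, 5, 9, 8, 11, 2, 4, 7] = (1 14 7 6)(2 12)(4 10 8 5 13)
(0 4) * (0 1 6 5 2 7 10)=(0 4 1 6 5 2 7 10)=[4, 6, 7, 3, 1, 2, 5, 10, 8, 9, 0]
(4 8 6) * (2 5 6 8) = (8)(2 5 6 4) = [0, 1, 5, 3, 2, 6, 4, 7, 8]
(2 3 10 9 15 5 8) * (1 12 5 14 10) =(1 12 5 8 2 3)(9 15 14 10) =[0, 12, 3, 1, 4, 8, 6, 7, 2, 15, 9, 11, 5, 13, 10, 14]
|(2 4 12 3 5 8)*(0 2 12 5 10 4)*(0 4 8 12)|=8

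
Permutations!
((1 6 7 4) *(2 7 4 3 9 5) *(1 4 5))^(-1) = (1 9 3 7 2 5 6) = [0, 9, 5, 7, 4, 6, 1, 2, 8, 3]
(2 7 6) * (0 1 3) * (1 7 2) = (0 7 6 1 3) = [7, 3, 2, 0, 4, 5, 1, 6]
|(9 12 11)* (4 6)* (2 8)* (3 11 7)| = |(2 8)(3 11 9 12 7)(4 6)| = 10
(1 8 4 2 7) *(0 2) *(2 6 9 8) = (0 6 9 8 4)(1 2 7) = [6, 2, 7, 3, 0, 5, 9, 1, 4, 8]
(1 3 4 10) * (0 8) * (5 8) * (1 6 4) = (0 5 8)(1 3)(4 10 6) = [5, 3, 2, 1, 10, 8, 4, 7, 0, 9, 6]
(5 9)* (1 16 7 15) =[0, 16, 2, 3, 4, 9, 6, 15, 8, 5, 10, 11, 12, 13, 14, 1, 7] =(1 16 7 15)(5 9)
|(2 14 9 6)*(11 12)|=|(2 14 9 6)(11 12)|=4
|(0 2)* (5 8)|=|(0 2)(5 8)|=2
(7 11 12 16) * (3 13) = (3 13)(7 11 12 16) = [0, 1, 2, 13, 4, 5, 6, 11, 8, 9, 10, 12, 16, 3, 14, 15, 7]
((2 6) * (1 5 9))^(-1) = (1 9 5)(2 6) = [0, 9, 6, 3, 4, 1, 2, 7, 8, 5]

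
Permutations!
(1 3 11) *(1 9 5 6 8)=[0, 3, 2, 11, 4, 6, 8, 7, 1, 5, 10, 9]=(1 3 11 9 5 6 8)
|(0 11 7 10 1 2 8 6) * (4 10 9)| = |(0 11 7 9 4 10 1 2 8 6)| = 10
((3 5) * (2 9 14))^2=[0, 1, 14, 3, 4, 5, 6, 7, 8, 2, 10, 11, 12, 13, 9]=(2 14 9)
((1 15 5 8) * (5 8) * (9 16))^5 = [0, 8, 2, 3, 4, 5, 6, 7, 15, 16, 10, 11, 12, 13, 14, 1, 9] = (1 8 15)(9 16)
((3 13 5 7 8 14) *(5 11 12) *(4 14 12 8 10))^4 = (3 12 4 11 7)(5 14 8 10 13) = [0, 1, 2, 12, 11, 14, 6, 3, 10, 9, 13, 7, 4, 5, 8]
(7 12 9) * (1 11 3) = (1 11 3)(7 12 9) = [0, 11, 2, 1, 4, 5, 6, 12, 8, 7, 10, 3, 9]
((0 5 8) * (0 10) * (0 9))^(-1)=(0 9 10 8 5)=[9, 1, 2, 3, 4, 0, 6, 7, 5, 10, 8]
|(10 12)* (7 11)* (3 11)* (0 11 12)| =|(0 11 7 3 12 10)| =6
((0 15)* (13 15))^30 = [0, 1, 2, 3, 4, 5, 6, 7, 8, 9, 10, 11, 12, 13, 14, 15] = (15)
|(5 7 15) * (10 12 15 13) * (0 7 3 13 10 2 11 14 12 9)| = |(0 7 10 9)(2 11 14 12 15 5 3 13)| = 8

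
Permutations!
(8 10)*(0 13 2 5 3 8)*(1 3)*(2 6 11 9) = (0 13 6 11 9 2 5 1 3 8 10) = [13, 3, 5, 8, 4, 1, 11, 7, 10, 2, 0, 9, 12, 6]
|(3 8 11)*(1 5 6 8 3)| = 5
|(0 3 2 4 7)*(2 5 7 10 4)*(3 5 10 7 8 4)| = 10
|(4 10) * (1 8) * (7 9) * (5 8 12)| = |(1 12 5 8)(4 10)(7 9)| = 4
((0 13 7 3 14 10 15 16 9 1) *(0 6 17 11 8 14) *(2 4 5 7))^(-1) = [3, 9, 13, 7, 2, 4, 1, 5, 11, 16, 14, 17, 12, 0, 8, 10, 15, 6] = (0 3 7 5 4 2 13)(1 9 16 15 10 14 8 11 17 6)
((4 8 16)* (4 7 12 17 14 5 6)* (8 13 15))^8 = (4 14 7 15 6 17 16 13 5 12 8) = [0, 1, 2, 3, 14, 12, 17, 15, 4, 9, 10, 11, 8, 5, 7, 6, 13, 16]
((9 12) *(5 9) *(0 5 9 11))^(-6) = (12) = [0, 1, 2, 3, 4, 5, 6, 7, 8, 9, 10, 11, 12]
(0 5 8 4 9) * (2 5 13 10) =(0 13 10 2 5 8 4 9) =[13, 1, 5, 3, 9, 8, 6, 7, 4, 0, 2, 11, 12, 10]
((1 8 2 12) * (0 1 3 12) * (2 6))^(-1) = (0 2 6 8 1)(3 12) = [2, 0, 6, 12, 4, 5, 8, 7, 1, 9, 10, 11, 3]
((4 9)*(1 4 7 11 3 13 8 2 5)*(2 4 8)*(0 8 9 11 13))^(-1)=[3, 5, 13, 11, 8, 2, 6, 9, 0, 1, 10, 4, 12, 7]=(0 3 11 4 8)(1 5 2 13 7 9)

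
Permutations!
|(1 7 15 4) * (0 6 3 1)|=7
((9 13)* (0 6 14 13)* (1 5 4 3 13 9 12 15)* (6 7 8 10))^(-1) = (0 9 14 6 10 8 7)(1 15 12 13 3 4 5) = [9, 15, 2, 4, 5, 1, 10, 0, 7, 14, 8, 11, 13, 3, 6, 12]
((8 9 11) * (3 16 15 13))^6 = (3 15)(13 16) = [0, 1, 2, 15, 4, 5, 6, 7, 8, 9, 10, 11, 12, 16, 14, 3, 13]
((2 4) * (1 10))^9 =(1 10)(2 4) =[0, 10, 4, 3, 2, 5, 6, 7, 8, 9, 1]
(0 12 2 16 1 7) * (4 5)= (0 12 2 16 1 7)(4 5)= [12, 7, 16, 3, 5, 4, 6, 0, 8, 9, 10, 11, 2, 13, 14, 15, 1]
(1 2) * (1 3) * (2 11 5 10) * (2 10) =(1 11 5 2 3) =[0, 11, 3, 1, 4, 2, 6, 7, 8, 9, 10, 5]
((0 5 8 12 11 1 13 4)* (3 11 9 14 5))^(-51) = (0 1)(3 13)(4 11)(5 14 9 12 8) = [1, 0, 2, 13, 11, 14, 6, 7, 5, 12, 10, 4, 8, 3, 9]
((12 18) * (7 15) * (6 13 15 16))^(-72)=[0, 1, 2, 3, 4, 5, 7, 13, 8, 9, 10, 11, 12, 16, 14, 6, 15, 17, 18]=(18)(6 7 13 16 15)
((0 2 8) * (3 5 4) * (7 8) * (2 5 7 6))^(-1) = (0 8 7 3 4 5)(2 6) = [8, 1, 6, 4, 5, 0, 2, 3, 7]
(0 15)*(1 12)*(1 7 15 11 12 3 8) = [11, 3, 2, 8, 4, 5, 6, 15, 1, 9, 10, 12, 7, 13, 14, 0] = (0 11 12 7 15)(1 3 8)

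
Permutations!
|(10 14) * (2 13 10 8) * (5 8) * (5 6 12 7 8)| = |(2 13 10 14 6 12 7 8)| = 8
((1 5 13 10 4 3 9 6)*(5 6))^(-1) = (1 6)(3 4 10 13 5 9) = [0, 6, 2, 4, 10, 9, 1, 7, 8, 3, 13, 11, 12, 5]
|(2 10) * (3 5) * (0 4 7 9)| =4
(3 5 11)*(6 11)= (3 5 6 11)= [0, 1, 2, 5, 4, 6, 11, 7, 8, 9, 10, 3]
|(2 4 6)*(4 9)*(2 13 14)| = |(2 9 4 6 13 14)| = 6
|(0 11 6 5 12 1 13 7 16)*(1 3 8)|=|(0 11 6 5 12 3 8 1 13 7 16)|=11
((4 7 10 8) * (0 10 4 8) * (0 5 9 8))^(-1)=[8, 1, 2, 3, 7, 10, 6, 4, 9, 5, 0]=(0 8 9 5 10)(4 7)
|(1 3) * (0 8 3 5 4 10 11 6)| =9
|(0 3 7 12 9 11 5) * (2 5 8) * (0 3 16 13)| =24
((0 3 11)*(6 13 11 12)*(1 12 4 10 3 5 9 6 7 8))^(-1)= [11, 8, 2, 10, 3, 0, 9, 12, 7, 5, 4, 13, 1, 6]= (0 11 13 6 9 5)(1 8 7 12)(3 10 4)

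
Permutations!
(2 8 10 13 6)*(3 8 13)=(2 13 6)(3 8 10)=[0, 1, 13, 8, 4, 5, 2, 7, 10, 9, 3, 11, 12, 6]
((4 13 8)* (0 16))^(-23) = (0 16)(4 13 8) = [16, 1, 2, 3, 13, 5, 6, 7, 4, 9, 10, 11, 12, 8, 14, 15, 0]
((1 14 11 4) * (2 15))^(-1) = (1 4 11 14)(2 15) = [0, 4, 15, 3, 11, 5, 6, 7, 8, 9, 10, 14, 12, 13, 1, 2]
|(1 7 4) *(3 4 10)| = |(1 7 10 3 4)| = 5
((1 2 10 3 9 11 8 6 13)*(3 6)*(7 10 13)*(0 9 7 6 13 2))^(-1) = (0 1 13 10 7 3 8 11 9) = [1, 13, 2, 8, 4, 5, 6, 3, 11, 0, 7, 9, 12, 10]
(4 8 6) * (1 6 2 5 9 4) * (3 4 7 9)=(1 6)(2 5 3 4 8)(7 9)=[0, 6, 5, 4, 8, 3, 1, 9, 2, 7]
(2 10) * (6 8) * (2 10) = (10)(6 8) = [0, 1, 2, 3, 4, 5, 8, 7, 6, 9, 10]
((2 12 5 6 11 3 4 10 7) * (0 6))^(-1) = (0 5 12 2 7 10 4 3 11 6) = [5, 1, 7, 11, 3, 12, 0, 10, 8, 9, 4, 6, 2]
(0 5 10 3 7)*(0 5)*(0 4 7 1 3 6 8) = (0 4 7 5 10 6 8)(1 3) = [4, 3, 2, 1, 7, 10, 8, 5, 0, 9, 6]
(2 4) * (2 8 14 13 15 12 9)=(2 4 8 14 13 15 12 9)=[0, 1, 4, 3, 8, 5, 6, 7, 14, 2, 10, 11, 9, 15, 13, 12]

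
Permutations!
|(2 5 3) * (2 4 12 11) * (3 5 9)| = 6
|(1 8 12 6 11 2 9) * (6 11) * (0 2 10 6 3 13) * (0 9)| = |(0 2)(1 8 12 11 10 6 3 13 9)| = 18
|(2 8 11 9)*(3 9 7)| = 6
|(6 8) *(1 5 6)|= |(1 5 6 8)|= 4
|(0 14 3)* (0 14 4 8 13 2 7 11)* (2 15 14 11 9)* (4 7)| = 11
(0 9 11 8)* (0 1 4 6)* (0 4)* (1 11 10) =(0 9 10 1)(4 6)(8 11) =[9, 0, 2, 3, 6, 5, 4, 7, 11, 10, 1, 8]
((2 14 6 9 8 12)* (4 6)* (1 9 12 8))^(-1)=(1 9)(2 12 6 4 14)=[0, 9, 12, 3, 14, 5, 4, 7, 8, 1, 10, 11, 6, 13, 2]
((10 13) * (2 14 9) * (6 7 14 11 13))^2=(2 13 6 14)(7 9 11 10)=[0, 1, 13, 3, 4, 5, 14, 9, 8, 11, 7, 10, 12, 6, 2]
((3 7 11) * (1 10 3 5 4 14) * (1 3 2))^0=(14)=[0, 1, 2, 3, 4, 5, 6, 7, 8, 9, 10, 11, 12, 13, 14]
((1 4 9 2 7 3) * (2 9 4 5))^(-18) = (9)(1 2 3 5 7) = [0, 2, 3, 5, 4, 7, 6, 1, 8, 9]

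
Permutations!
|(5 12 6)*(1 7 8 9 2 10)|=6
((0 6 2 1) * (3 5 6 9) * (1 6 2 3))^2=(0 1 9)(2 3)(5 6)=[1, 9, 3, 2, 4, 6, 5, 7, 8, 0]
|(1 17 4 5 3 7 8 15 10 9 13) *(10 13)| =|(1 17 4 5 3 7 8 15 13)(9 10)| =18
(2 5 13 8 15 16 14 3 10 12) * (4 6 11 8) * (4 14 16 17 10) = (2 5 13 14 3 4 6 11 8 15 17 10 12) = [0, 1, 5, 4, 6, 13, 11, 7, 15, 9, 12, 8, 2, 14, 3, 17, 16, 10]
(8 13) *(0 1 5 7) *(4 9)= (0 1 5 7)(4 9)(8 13)= [1, 5, 2, 3, 9, 7, 6, 0, 13, 4, 10, 11, 12, 8]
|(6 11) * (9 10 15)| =6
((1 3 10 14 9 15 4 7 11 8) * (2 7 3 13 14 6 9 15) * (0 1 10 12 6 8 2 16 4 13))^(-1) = (0 1)(2 11 7)(3 4 16 9 6 12)(8 10)(13 15 14) = [1, 0, 11, 4, 16, 5, 12, 2, 10, 6, 8, 7, 3, 15, 13, 14, 9]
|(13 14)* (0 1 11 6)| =|(0 1 11 6)(13 14)| =4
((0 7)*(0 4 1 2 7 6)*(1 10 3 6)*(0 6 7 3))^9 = (0 2 7 10 1 3 4) = [2, 3, 7, 4, 0, 5, 6, 10, 8, 9, 1]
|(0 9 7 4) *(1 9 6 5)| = |(0 6 5 1 9 7 4)| = 7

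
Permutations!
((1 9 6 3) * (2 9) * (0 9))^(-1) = [2, 3, 1, 6, 4, 5, 9, 7, 8, 0] = (0 2 1 3 6 9)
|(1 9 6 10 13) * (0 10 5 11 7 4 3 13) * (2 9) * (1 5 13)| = |(0 10)(1 2 9 6 13 5 11 7 4 3)| = 10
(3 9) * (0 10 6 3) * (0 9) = [10, 1, 2, 0, 4, 5, 3, 7, 8, 9, 6] = (0 10 6 3)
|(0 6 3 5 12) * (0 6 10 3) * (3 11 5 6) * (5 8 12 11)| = 8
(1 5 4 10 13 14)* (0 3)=(0 3)(1 5 4 10 13 14)=[3, 5, 2, 0, 10, 4, 6, 7, 8, 9, 13, 11, 12, 14, 1]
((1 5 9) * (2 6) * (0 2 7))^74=(0 6)(1 9 5)(2 7)=[6, 9, 7, 3, 4, 1, 0, 2, 8, 5]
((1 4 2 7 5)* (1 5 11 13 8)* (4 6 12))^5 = (1 7 6 11 12 13 4 8 2) = [0, 7, 1, 3, 8, 5, 11, 6, 2, 9, 10, 12, 13, 4]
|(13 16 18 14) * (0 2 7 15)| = |(0 2 7 15)(13 16 18 14)| = 4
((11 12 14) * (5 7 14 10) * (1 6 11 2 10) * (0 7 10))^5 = (0 7 14 2)(1 6 11 12)(5 10) = [7, 6, 0, 3, 4, 10, 11, 14, 8, 9, 5, 12, 1, 13, 2]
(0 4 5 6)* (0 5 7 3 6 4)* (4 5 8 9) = (3 6 8 9 4 7) = [0, 1, 2, 6, 7, 5, 8, 3, 9, 4]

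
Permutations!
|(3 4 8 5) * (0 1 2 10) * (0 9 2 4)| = |(0 1 4 8 5 3)(2 10 9)| = 6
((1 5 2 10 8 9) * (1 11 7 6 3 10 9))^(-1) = (1 8 10 3 6 7 11 9 2 5) = [0, 8, 5, 6, 4, 1, 7, 11, 10, 2, 3, 9]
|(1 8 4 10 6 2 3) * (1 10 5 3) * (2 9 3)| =|(1 8 4 5 2)(3 10 6 9)| =20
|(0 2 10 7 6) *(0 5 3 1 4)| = 9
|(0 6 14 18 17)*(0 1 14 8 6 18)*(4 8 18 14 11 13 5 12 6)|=|(0 14)(1 11 13 5 12 6 18 17)(4 8)|=8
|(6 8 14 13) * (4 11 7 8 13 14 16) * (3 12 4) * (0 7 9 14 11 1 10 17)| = |(0 7 8 16 3 12 4 1 10 17)(6 13)(9 14 11)| = 30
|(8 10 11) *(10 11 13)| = |(8 11)(10 13)| = 2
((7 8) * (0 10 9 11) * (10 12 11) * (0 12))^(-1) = (7 8)(9 10)(11 12) = [0, 1, 2, 3, 4, 5, 6, 8, 7, 10, 9, 12, 11]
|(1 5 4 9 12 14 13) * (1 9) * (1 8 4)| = |(1 5)(4 8)(9 12 14 13)| = 4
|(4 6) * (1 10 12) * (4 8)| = |(1 10 12)(4 6 8)| = 3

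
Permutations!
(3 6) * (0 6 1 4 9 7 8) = (0 6 3 1 4 9 7 8) = [6, 4, 2, 1, 9, 5, 3, 8, 0, 7]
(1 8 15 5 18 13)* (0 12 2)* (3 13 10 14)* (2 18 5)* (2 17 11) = [12, 8, 0, 13, 4, 5, 6, 7, 15, 9, 14, 2, 18, 1, 3, 17, 16, 11, 10] = (0 12 18 10 14 3 13 1 8 15 17 11 2)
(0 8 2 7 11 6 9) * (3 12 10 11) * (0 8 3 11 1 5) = (0 3 12 10 1 5)(2 7 11 6 9 8) = [3, 5, 7, 12, 4, 0, 9, 11, 2, 8, 1, 6, 10]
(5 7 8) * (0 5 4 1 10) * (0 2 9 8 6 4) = (0 5 7 6 4 1 10 2 9 8) = [5, 10, 9, 3, 1, 7, 4, 6, 0, 8, 2]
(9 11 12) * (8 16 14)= (8 16 14)(9 11 12)= [0, 1, 2, 3, 4, 5, 6, 7, 16, 11, 10, 12, 9, 13, 8, 15, 14]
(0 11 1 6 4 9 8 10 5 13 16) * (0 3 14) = (0 11 1 6 4 9 8 10 5 13 16 3 14) = [11, 6, 2, 14, 9, 13, 4, 7, 10, 8, 5, 1, 12, 16, 0, 15, 3]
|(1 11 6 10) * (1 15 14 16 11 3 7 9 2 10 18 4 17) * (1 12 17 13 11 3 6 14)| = |(1 6 18 4 13 11 14 16 3 7 9 2 10 15)(12 17)| = 14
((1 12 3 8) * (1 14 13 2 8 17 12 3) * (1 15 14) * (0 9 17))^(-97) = [17, 0, 1, 9, 4, 5, 6, 7, 3, 12, 10, 11, 14, 8, 2, 13, 16, 15] = (0 17 15 13 8 3 9 12 14 2 1)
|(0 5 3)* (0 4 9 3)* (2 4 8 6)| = 6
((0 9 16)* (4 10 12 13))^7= (0 9 16)(4 13 12 10)= [9, 1, 2, 3, 13, 5, 6, 7, 8, 16, 4, 11, 10, 12, 14, 15, 0]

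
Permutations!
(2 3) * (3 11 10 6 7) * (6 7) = (2 11 10 7 3) = [0, 1, 11, 2, 4, 5, 6, 3, 8, 9, 7, 10]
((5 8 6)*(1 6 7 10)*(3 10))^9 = (1 5 7 10 6 8 3) = [0, 5, 2, 1, 4, 7, 8, 10, 3, 9, 6]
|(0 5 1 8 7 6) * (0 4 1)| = |(0 5)(1 8 7 6 4)| = 10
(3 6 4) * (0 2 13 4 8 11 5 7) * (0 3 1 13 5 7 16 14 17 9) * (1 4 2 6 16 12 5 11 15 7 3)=(0 6 8 15 7 1 13 2 11 3 16 14 17 9)(5 12)=[6, 13, 11, 16, 4, 12, 8, 1, 15, 0, 10, 3, 5, 2, 17, 7, 14, 9]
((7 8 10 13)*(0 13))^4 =(0 10 8 7 13) =[10, 1, 2, 3, 4, 5, 6, 13, 7, 9, 8, 11, 12, 0]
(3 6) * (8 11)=(3 6)(8 11)=[0, 1, 2, 6, 4, 5, 3, 7, 11, 9, 10, 8]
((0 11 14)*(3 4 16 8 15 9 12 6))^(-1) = (0 14 11)(3 6 12 9 15 8 16 4) = [14, 1, 2, 6, 3, 5, 12, 7, 16, 15, 10, 0, 9, 13, 11, 8, 4]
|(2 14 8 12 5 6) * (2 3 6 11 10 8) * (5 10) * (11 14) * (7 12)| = |(2 11 5 14)(3 6)(7 12 10 8)| = 4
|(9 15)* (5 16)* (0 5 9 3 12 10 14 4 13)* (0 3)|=30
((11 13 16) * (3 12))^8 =[0, 1, 2, 3, 4, 5, 6, 7, 8, 9, 10, 16, 12, 11, 14, 15, 13] =(11 16 13)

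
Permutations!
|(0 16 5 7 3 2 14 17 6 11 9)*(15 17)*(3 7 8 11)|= |(0 16 5 8 11 9)(2 14 15 17 6 3)|= 6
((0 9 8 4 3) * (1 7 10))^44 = (0 3 4 8 9)(1 10 7) = [3, 10, 2, 4, 8, 5, 6, 1, 9, 0, 7]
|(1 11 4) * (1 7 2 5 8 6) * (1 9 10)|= 10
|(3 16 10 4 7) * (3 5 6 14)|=8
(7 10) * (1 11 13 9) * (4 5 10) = (1 11 13 9)(4 5 10 7) = [0, 11, 2, 3, 5, 10, 6, 4, 8, 1, 7, 13, 12, 9]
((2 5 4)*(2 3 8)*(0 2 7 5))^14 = (3 4 5 7 8) = [0, 1, 2, 4, 5, 7, 6, 8, 3]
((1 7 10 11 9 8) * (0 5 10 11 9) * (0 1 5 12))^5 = (0 12)(1 11 7)(5 10 9 8) = [12, 11, 2, 3, 4, 10, 6, 1, 5, 8, 9, 7, 0]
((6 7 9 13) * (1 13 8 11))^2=(1 6 9 11 13 7 8)=[0, 6, 2, 3, 4, 5, 9, 8, 1, 11, 10, 13, 12, 7]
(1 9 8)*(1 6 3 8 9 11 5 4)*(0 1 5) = (0 1 11)(3 8 6)(4 5) = [1, 11, 2, 8, 5, 4, 3, 7, 6, 9, 10, 0]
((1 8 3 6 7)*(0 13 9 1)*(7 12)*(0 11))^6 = (0 6 9 7 8)(1 11 3 13 12) = [6, 11, 2, 13, 4, 5, 9, 8, 0, 7, 10, 3, 1, 12]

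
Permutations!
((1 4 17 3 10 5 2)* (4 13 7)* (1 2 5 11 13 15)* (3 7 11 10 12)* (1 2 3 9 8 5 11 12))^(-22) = (1 2)(3 15)(4 7 17)(5 13 9)(8 11 12) = [0, 2, 1, 15, 7, 13, 6, 17, 11, 5, 10, 12, 8, 9, 14, 3, 16, 4]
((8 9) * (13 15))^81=[0, 1, 2, 3, 4, 5, 6, 7, 9, 8, 10, 11, 12, 15, 14, 13]=(8 9)(13 15)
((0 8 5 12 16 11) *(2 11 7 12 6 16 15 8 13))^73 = (0 13 2 11)(5 7 8 16 15 6 12) = [13, 1, 11, 3, 4, 7, 12, 8, 16, 9, 10, 0, 5, 2, 14, 6, 15]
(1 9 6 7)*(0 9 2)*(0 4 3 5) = [9, 2, 4, 5, 3, 0, 7, 1, 8, 6] = (0 9 6 7 1 2 4 3 5)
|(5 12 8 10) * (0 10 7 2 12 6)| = 4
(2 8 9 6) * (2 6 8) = [0, 1, 2, 3, 4, 5, 6, 7, 9, 8] = (8 9)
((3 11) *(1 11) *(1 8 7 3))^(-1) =(1 11)(3 7 8) =[0, 11, 2, 7, 4, 5, 6, 8, 3, 9, 10, 1]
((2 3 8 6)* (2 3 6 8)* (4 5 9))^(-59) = [0, 1, 6, 2, 5, 9, 3, 7, 8, 4] = (2 6 3)(4 5 9)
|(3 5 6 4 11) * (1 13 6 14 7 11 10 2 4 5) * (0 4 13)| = 12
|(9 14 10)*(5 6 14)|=5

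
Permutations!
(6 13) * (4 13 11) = (4 13 6 11) = [0, 1, 2, 3, 13, 5, 11, 7, 8, 9, 10, 4, 12, 6]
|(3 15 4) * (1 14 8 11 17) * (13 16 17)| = |(1 14 8 11 13 16 17)(3 15 4)| = 21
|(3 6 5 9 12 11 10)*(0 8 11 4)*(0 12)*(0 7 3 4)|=30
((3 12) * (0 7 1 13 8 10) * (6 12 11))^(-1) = (0 10 8 13 1 7)(3 12 6 11) = [10, 7, 2, 12, 4, 5, 11, 0, 13, 9, 8, 3, 6, 1]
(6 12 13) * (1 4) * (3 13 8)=(1 4)(3 13 6 12 8)=[0, 4, 2, 13, 1, 5, 12, 7, 3, 9, 10, 11, 8, 6]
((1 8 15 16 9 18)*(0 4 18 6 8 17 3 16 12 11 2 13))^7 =(0 9 13 16 2 3 11 17 12 1 15 18 8 4 6) =[9, 15, 3, 11, 6, 5, 0, 7, 4, 13, 10, 17, 1, 16, 14, 18, 2, 12, 8]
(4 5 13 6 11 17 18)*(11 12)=(4 5 13 6 12 11 17 18)=[0, 1, 2, 3, 5, 13, 12, 7, 8, 9, 10, 17, 11, 6, 14, 15, 16, 18, 4]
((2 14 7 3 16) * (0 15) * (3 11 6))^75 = (0 15)(2 3 11 14 16 6 7) = [15, 1, 3, 11, 4, 5, 7, 2, 8, 9, 10, 14, 12, 13, 16, 0, 6]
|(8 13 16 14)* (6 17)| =4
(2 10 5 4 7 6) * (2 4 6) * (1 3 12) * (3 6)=(1 6 4 7 2 10 5 3 12)=[0, 6, 10, 12, 7, 3, 4, 2, 8, 9, 5, 11, 1]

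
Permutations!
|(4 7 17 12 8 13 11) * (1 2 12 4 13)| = |(1 2 12 8)(4 7 17)(11 13)| = 12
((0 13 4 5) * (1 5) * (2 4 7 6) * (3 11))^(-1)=(0 5 1 4 2 6 7 13)(3 11)=[5, 4, 6, 11, 2, 1, 7, 13, 8, 9, 10, 3, 12, 0]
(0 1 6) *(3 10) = (0 1 6)(3 10) = [1, 6, 2, 10, 4, 5, 0, 7, 8, 9, 3]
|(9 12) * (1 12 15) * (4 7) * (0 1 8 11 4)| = |(0 1 12 9 15 8 11 4 7)| = 9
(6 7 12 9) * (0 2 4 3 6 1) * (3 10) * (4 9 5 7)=[2, 0, 9, 6, 10, 7, 4, 12, 8, 1, 3, 11, 5]=(0 2 9 1)(3 6 4 10)(5 7 12)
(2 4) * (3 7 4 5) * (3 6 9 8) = (2 5 6 9 8 3 7 4) = [0, 1, 5, 7, 2, 6, 9, 4, 3, 8]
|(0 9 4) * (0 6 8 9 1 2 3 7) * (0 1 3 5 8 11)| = 11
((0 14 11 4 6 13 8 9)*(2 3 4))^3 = (0 2 6 9 11 4 8 14 3 13) = [2, 1, 6, 13, 8, 5, 9, 7, 14, 11, 10, 4, 12, 0, 3]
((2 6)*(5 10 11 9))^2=(5 11)(9 10)=[0, 1, 2, 3, 4, 11, 6, 7, 8, 10, 9, 5]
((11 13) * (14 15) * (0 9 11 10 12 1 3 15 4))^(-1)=(0 4 14 15 3 1 12 10 13 11 9)=[4, 12, 2, 1, 14, 5, 6, 7, 8, 0, 13, 9, 10, 11, 15, 3]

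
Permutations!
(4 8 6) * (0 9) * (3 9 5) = (0 5 3 9)(4 8 6) = [5, 1, 2, 9, 8, 3, 4, 7, 6, 0]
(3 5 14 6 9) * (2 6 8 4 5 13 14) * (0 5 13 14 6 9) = (0 5 2 9 3 14 8 4 13 6) = [5, 1, 9, 14, 13, 2, 0, 7, 4, 3, 10, 11, 12, 6, 8]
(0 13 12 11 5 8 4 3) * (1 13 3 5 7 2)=(0 3)(1 13 12 11 7 2)(4 5 8)=[3, 13, 1, 0, 5, 8, 6, 2, 4, 9, 10, 7, 11, 12]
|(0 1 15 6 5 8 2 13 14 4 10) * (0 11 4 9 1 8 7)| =33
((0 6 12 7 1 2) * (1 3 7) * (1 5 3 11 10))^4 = (0 3 1 12 11)(2 5 10 6 7) = [3, 12, 5, 1, 4, 10, 7, 2, 8, 9, 6, 0, 11]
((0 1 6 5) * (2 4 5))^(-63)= (0 2)(1 4)(5 6)= [2, 4, 0, 3, 1, 6, 5]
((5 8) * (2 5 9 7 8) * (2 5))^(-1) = (7 9 8) = [0, 1, 2, 3, 4, 5, 6, 9, 7, 8]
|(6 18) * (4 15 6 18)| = 3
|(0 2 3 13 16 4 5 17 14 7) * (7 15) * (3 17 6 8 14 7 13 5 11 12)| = 44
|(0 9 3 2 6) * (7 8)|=10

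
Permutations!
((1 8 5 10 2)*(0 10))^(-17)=(0 10 2 1 8 5)=[10, 8, 1, 3, 4, 0, 6, 7, 5, 9, 2]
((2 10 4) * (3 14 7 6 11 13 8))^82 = (2 10 4)(3 13 6 14 8 11 7) = [0, 1, 10, 13, 2, 5, 14, 3, 11, 9, 4, 7, 12, 6, 8]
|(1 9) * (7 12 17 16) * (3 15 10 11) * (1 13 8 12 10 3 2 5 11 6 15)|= |(1 9 13 8 12 17 16 7 10 6 15 3)(2 5 11)|= 12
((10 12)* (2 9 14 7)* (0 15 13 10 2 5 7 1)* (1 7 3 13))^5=(0 1 15)(2 3 9 13 14 10 7 12 5)=[1, 15, 3, 9, 4, 2, 6, 12, 8, 13, 7, 11, 5, 14, 10, 0]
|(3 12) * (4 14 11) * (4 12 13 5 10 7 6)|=10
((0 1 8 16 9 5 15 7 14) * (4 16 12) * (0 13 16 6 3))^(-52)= [4, 6, 2, 12, 1, 13, 8, 9, 3, 14, 10, 11, 0, 15, 5, 16, 7]= (0 4 1 6 8 3 12)(5 13 15 16 7 9 14)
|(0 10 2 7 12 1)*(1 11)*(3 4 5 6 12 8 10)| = 8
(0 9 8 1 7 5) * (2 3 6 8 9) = (9)(0 2 3 6 8 1 7 5) = [2, 7, 3, 6, 4, 0, 8, 5, 1, 9]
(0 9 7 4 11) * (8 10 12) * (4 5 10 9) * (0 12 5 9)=[4, 1, 2, 3, 11, 10, 6, 9, 0, 7, 5, 12, 8]=(0 4 11 12 8)(5 10)(7 9)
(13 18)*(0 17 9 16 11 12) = (0 17 9 16 11 12)(13 18) = [17, 1, 2, 3, 4, 5, 6, 7, 8, 16, 10, 12, 0, 18, 14, 15, 11, 9, 13]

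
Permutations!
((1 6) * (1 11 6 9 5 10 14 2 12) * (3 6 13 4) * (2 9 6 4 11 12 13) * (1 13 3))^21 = (1 2 12 4 11 6 3 13)(5 10 14 9) = [0, 2, 12, 13, 11, 10, 3, 7, 8, 5, 14, 6, 4, 1, 9]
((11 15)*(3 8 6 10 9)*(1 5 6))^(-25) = (1 10 8 6 3 5 9)(11 15) = [0, 10, 2, 5, 4, 9, 3, 7, 6, 1, 8, 15, 12, 13, 14, 11]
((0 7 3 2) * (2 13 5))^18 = (13) = [0, 1, 2, 3, 4, 5, 6, 7, 8, 9, 10, 11, 12, 13]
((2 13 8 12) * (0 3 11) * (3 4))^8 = (13) = [0, 1, 2, 3, 4, 5, 6, 7, 8, 9, 10, 11, 12, 13]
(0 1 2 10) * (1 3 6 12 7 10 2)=(0 3 6 12 7 10)=[3, 1, 2, 6, 4, 5, 12, 10, 8, 9, 0, 11, 7]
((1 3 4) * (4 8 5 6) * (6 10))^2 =(1 8 10 4 3 5 6) =[0, 8, 2, 5, 3, 6, 1, 7, 10, 9, 4]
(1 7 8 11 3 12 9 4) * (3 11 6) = (1 7 8 6 3 12 9 4) = [0, 7, 2, 12, 1, 5, 3, 8, 6, 4, 10, 11, 9]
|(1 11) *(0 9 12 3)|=|(0 9 12 3)(1 11)|=4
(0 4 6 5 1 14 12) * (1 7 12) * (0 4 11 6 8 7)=(0 11 6 5)(1 14)(4 8 7 12)=[11, 14, 2, 3, 8, 0, 5, 12, 7, 9, 10, 6, 4, 13, 1]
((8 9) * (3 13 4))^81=(13)(8 9)=[0, 1, 2, 3, 4, 5, 6, 7, 9, 8, 10, 11, 12, 13]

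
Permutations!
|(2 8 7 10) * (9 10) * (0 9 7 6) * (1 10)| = |(0 9 1 10 2 8 6)| = 7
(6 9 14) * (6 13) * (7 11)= (6 9 14 13)(7 11)= [0, 1, 2, 3, 4, 5, 9, 11, 8, 14, 10, 7, 12, 6, 13]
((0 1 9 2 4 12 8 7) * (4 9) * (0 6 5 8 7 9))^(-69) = (0 1 4 12 7 6 5 8 9 2) = [1, 4, 0, 3, 12, 8, 5, 6, 9, 2, 10, 11, 7]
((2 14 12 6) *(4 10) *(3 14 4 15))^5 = (2 14 10 6 3 4 12 15) = [0, 1, 14, 4, 12, 5, 3, 7, 8, 9, 6, 11, 15, 13, 10, 2]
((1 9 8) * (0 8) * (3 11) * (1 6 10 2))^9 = [6, 0, 9, 11, 4, 5, 2, 7, 10, 8, 1, 3] = (0 6 2 9 8 10 1)(3 11)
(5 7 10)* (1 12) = (1 12)(5 7 10) = [0, 12, 2, 3, 4, 7, 6, 10, 8, 9, 5, 11, 1]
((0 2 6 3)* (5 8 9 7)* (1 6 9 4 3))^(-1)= (0 3 4 8 5 7 9 2)(1 6)= [3, 6, 0, 4, 8, 7, 1, 9, 5, 2]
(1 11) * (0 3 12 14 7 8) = (0 3 12 14 7 8)(1 11) = [3, 11, 2, 12, 4, 5, 6, 8, 0, 9, 10, 1, 14, 13, 7]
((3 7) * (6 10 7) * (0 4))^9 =[4, 1, 2, 6, 0, 5, 10, 3, 8, 9, 7] =(0 4)(3 6 10 7)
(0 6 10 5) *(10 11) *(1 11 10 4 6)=(0 1 11 4 6 10 5)=[1, 11, 2, 3, 6, 0, 10, 7, 8, 9, 5, 4]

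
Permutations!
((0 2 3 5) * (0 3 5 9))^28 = (0 3 2 9 5) = [3, 1, 9, 2, 4, 0, 6, 7, 8, 5]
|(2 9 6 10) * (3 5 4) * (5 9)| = 7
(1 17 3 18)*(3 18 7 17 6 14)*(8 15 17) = (1 6 14 3 7 8 15 17 18) = [0, 6, 2, 7, 4, 5, 14, 8, 15, 9, 10, 11, 12, 13, 3, 17, 16, 18, 1]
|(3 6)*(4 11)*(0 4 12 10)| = |(0 4 11 12 10)(3 6)| = 10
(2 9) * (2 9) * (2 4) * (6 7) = (9)(2 4)(6 7) = [0, 1, 4, 3, 2, 5, 7, 6, 8, 9]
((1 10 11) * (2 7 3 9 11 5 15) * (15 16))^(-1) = (1 11 9 3 7 2 15 16 5 10) = [0, 11, 15, 7, 4, 10, 6, 2, 8, 3, 1, 9, 12, 13, 14, 16, 5]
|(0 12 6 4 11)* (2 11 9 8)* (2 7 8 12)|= 12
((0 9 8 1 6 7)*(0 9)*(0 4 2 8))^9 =(0 4 2 8 1 6 7 9) =[4, 6, 8, 3, 2, 5, 7, 9, 1, 0]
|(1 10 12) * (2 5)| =|(1 10 12)(2 5)| =6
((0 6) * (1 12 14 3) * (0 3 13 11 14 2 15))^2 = [3, 2, 0, 12, 4, 5, 1, 7, 8, 9, 10, 13, 15, 14, 11, 6] = (0 3 12 15 6 1 2)(11 13 14)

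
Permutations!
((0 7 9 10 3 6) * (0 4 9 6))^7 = [0, 1, 2, 3, 4, 5, 6, 7, 8, 9, 10] = (10)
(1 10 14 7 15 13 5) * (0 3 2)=(0 3 2)(1 10 14 7 15 13 5)=[3, 10, 0, 2, 4, 1, 6, 15, 8, 9, 14, 11, 12, 5, 7, 13]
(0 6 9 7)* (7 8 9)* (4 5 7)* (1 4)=(0 6 1 4 5 7)(8 9)=[6, 4, 2, 3, 5, 7, 1, 0, 9, 8]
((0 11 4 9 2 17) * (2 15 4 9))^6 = (0 17 2 4 15 9 11) = [17, 1, 4, 3, 15, 5, 6, 7, 8, 11, 10, 0, 12, 13, 14, 9, 16, 2]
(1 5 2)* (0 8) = (0 8)(1 5 2) = [8, 5, 1, 3, 4, 2, 6, 7, 0]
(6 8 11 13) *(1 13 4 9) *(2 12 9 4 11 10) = (1 13 6 8 10 2 12 9) = [0, 13, 12, 3, 4, 5, 8, 7, 10, 1, 2, 11, 9, 6]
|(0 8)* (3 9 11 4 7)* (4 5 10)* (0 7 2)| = 10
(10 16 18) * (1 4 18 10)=(1 4 18)(10 16)=[0, 4, 2, 3, 18, 5, 6, 7, 8, 9, 16, 11, 12, 13, 14, 15, 10, 17, 1]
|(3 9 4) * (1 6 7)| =3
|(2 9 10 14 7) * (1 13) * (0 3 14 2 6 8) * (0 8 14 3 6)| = 12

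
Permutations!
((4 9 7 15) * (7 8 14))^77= (4 15 7 14 8 9)= [0, 1, 2, 3, 15, 5, 6, 14, 9, 4, 10, 11, 12, 13, 8, 7]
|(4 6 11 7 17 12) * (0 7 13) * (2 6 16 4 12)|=|(0 7 17 2 6 11 13)(4 16)|=14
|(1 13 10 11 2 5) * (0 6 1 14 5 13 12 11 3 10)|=14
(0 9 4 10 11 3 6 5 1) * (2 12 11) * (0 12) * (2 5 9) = (0 2)(1 12 11 3 6 9 4 10 5) = [2, 12, 0, 6, 10, 1, 9, 7, 8, 4, 5, 3, 11]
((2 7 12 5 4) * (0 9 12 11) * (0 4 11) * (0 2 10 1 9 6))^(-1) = (0 6)(1 10 4 11 5 12 9)(2 7) = [6, 10, 7, 3, 11, 12, 0, 2, 8, 1, 4, 5, 9]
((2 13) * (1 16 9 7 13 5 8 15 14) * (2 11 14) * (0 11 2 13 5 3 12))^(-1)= (0 12 3 2 13 15 8 5 7 9 16 1 14 11)= [12, 14, 13, 2, 4, 7, 6, 9, 5, 16, 10, 0, 3, 15, 11, 8, 1]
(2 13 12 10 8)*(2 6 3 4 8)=(2 13 12 10)(3 4 8 6)=[0, 1, 13, 4, 8, 5, 3, 7, 6, 9, 2, 11, 10, 12]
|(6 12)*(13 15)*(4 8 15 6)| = 6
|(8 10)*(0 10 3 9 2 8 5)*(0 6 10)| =|(2 8 3 9)(5 6 10)| =12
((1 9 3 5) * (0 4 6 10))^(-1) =[10, 5, 2, 9, 0, 3, 4, 7, 8, 1, 6] =(0 10 6 4)(1 5 3 9)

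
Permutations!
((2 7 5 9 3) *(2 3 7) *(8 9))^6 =[0, 1, 2, 3, 4, 9, 6, 8, 7, 5] =(5 9)(7 8)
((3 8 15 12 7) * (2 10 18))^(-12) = (18)(3 12 8 7 15) = [0, 1, 2, 12, 4, 5, 6, 15, 7, 9, 10, 11, 8, 13, 14, 3, 16, 17, 18]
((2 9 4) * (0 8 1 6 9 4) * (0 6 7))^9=(0 8 1 7)(2 4)(6 9)=[8, 7, 4, 3, 2, 5, 9, 0, 1, 6]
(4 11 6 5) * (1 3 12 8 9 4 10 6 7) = (1 3 12 8 9 4 11 7)(5 10 6) = [0, 3, 2, 12, 11, 10, 5, 1, 9, 4, 6, 7, 8]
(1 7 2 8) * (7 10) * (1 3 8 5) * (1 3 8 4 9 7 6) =(1 10 6)(2 5 3 4 9 7) =[0, 10, 5, 4, 9, 3, 1, 2, 8, 7, 6]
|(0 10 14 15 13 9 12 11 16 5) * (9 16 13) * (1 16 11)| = 18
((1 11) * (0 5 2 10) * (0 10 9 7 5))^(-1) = [0, 11, 5, 3, 4, 7, 6, 9, 8, 2, 10, 1] = (1 11)(2 5 7 9)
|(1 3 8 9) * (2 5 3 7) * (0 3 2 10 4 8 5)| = |(0 3 5 2)(1 7 10 4 8 9)| = 12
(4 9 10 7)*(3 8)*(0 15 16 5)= [15, 1, 2, 8, 9, 0, 6, 4, 3, 10, 7, 11, 12, 13, 14, 16, 5]= (0 15 16 5)(3 8)(4 9 10 7)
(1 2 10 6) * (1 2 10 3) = (1 10 6 2 3) = [0, 10, 3, 1, 4, 5, 2, 7, 8, 9, 6]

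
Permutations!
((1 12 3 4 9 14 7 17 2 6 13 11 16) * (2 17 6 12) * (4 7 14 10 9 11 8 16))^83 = (17)(1 12 7 13 16 2 3 6 8)(4 11)(9 10) = [0, 12, 3, 6, 11, 5, 8, 13, 1, 10, 9, 4, 7, 16, 14, 15, 2, 17]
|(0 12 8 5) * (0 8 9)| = 6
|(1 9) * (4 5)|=2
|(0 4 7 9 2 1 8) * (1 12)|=|(0 4 7 9 2 12 1 8)|=8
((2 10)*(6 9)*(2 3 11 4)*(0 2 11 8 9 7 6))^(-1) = [9, 1, 0, 10, 11, 5, 7, 6, 3, 8, 2, 4] = (0 9 8 3 10 2)(4 11)(6 7)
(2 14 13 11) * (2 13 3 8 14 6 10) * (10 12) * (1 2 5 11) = [0, 2, 6, 8, 4, 11, 12, 7, 14, 9, 5, 13, 10, 1, 3] = (1 2 6 12 10 5 11 13)(3 8 14)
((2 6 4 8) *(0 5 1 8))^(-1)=(0 4 6 2 8 1 5)=[4, 5, 8, 3, 6, 0, 2, 7, 1]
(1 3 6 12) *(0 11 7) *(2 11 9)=(0 9 2 11 7)(1 3 6 12)=[9, 3, 11, 6, 4, 5, 12, 0, 8, 2, 10, 7, 1]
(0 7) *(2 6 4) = (0 7)(2 6 4) = [7, 1, 6, 3, 2, 5, 4, 0]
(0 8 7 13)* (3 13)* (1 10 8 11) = [11, 10, 2, 13, 4, 5, 6, 3, 7, 9, 8, 1, 12, 0] = (0 11 1 10 8 7 3 13)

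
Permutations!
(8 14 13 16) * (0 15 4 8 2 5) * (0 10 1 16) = (0 15 4 8 14 13)(1 16 2 5 10) = [15, 16, 5, 3, 8, 10, 6, 7, 14, 9, 1, 11, 12, 0, 13, 4, 2]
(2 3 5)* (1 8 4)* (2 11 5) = (1 8 4)(2 3)(5 11) = [0, 8, 3, 2, 1, 11, 6, 7, 4, 9, 10, 5]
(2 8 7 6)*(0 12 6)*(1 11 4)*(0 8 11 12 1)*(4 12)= (0 1 4)(2 11 12 6)(7 8)= [1, 4, 11, 3, 0, 5, 2, 8, 7, 9, 10, 12, 6]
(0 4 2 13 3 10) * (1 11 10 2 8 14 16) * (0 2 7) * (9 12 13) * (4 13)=[13, 11, 9, 7, 8, 5, 6, 0, 14, 12, 2, 10, 4, 3, 16, 15, 1]=(0 13 3 7)(1 11 10 2 9 12 4 8 14 16)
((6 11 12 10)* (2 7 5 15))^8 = [0, 1, 2, 3, 4, 5, 6, 7, 8, 9, 10, 11, 12, 13, 14, 15] = (15)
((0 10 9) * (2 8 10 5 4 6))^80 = [0, 1, 2, 3, 4, 5, 6, 7, 8, 9, 10] = (10)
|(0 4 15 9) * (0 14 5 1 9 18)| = 4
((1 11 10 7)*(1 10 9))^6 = (11) = [0, 1, 2, 3, 4, 5, 6, 7, 8, 9, 10, 11]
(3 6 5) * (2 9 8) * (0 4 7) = (0 4 7)(2 9 8)(3 6 5) = [4, 1, 9, 6, 7, 3, 5, 0, 2, 8]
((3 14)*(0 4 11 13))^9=(0 4 11 13)(3 14)=[4, 1, 2, 14, 11, 5, 6, 7, 8, 9, 10, 13, 12, 0, 3]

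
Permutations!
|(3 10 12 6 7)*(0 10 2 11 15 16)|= 10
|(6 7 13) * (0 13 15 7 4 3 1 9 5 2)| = |(0 13 6 4 3 1 9 5 2)(7 15)| = 18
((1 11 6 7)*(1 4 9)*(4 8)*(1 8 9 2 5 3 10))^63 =(1 5 8 6 10 2 9 11 3 4 7) =[0, 5, 9, 4, 7, 8, 10, 1, 6, 11, 2, 3]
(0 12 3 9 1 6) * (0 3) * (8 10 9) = (0 12)(1 6 3 8 10 9) = [12, 6, 2, 8, 4, 5, 3, 7, 10, 1, 9, 11, 0]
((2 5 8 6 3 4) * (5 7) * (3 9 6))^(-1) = (2 4 3 8 5 7)(6 9) = [0, 1, 4, 8, 3, 7, 9, 2, 5, 6]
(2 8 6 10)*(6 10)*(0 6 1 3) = (0 6 1 3)(2 8 10) = [6, 3, 8, 0, 4, 5, 1, 7, 10, 9, 2]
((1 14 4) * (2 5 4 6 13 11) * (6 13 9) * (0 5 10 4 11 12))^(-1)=(0 12 13 14 1 4 10 2 11 5)(6 9)=[12, 4, 11, 3, 10, 0, 9, 7, 8, 6, 2, 5, 13, 14, 1]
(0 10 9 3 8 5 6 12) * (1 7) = [10, 7, 2, 8, 4, 6, 12, 1, 5, 3, 9, 11, 0] = (0 10 9 3 8 5 6 12)(1 7)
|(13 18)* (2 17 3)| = |(2 17 3)(13 18)| = 6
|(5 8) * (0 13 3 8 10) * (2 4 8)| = 8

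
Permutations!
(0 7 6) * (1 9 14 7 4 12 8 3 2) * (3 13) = (0 4 12 8 13 3 2 1 9 14 7 6) = [4, 9, 1, 2, 12, 5, 0, 6, 13, 14, 10, 11, 8, 3, 7]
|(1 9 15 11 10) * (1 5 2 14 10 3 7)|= |(1 9 15 11 3 7)(2 14 10 5)|= 12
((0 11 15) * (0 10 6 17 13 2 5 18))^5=(0 17)(2 15)(5 10)(6 18)(11 13)=[17, 1, 15, 3, 4, 10, 18, 7, 8, 9, 5, 13, 12, 11, 14, 2, 16, 0, 6]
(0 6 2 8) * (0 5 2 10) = [6, 1, 8, 3, 4, 2, 10, 7, 5, 9, 0] = (0 6 10)(2 8 5)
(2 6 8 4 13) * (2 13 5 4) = (13)(2 6 8)(4 5) = [0, 1, 6, 3, 5, 4, 8, 7, 2, 9, 10, 11, 12, 13]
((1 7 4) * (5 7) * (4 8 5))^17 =(1 4)(5 8 7) =[0, 4, 2, 3, 1, 8, 6, 5, 7]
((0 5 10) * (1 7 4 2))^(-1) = [10, 2, 4, 3, 7, 0, 6, 1, 8, 9, 5] = (0 10 5)(1 2 4 7)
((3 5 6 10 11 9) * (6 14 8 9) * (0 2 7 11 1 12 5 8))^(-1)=(0 14 5 12 1 10 6 11 7 2)(3 9 8)=[14, 10, 0, 9, 4, 12, 11, 2, 3, 8, 6, 7, 1, 13, 5]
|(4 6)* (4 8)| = 3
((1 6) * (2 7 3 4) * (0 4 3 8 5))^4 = (0 8 2)(4 5 7) = [8, 1, 0, 3, 5, 7, 6, 4, 2]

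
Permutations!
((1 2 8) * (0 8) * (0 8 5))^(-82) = [0, 8, 1, 3, 4, 5, 6, 7, 2] = (1 8 2)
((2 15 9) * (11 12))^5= [0, 1, 9, 3, 4, 5, 6, 7, 8, 15, 10, 12, 11, 13, 14, 2]= (2 9 15)(11 12)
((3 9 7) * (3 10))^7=(3 10 7 9)=[0, 1, 2, 10, 4, 5, 6, 9, 8, 3, 7]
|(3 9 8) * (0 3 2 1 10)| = 7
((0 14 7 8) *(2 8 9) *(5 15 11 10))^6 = (5 11)(10 15) = [0, 1, 2, 3, 4, 11, 6, 7, 8, 9, 15, 5, 12, 13, 14, 10]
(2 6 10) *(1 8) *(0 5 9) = (0 5 9)(1 8)(2 6 10) = [5, 8, 6, 3, 4, 9, 10, 7, 1, 0, 2]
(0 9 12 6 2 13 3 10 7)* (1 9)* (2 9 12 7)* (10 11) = [1, 12, 13, 11, 4, 5, 9, 0, 8, 7, 2, 10, 6, 3] = (0 1 12 6 9 7)(2 13 3 11 10)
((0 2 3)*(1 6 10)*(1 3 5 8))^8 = [0, 1, 2, 3, 4, 5, 6, 7, 8, 9, 10] = (10)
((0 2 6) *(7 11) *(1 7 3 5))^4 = [2, 5, 6, 11, 4, 3, 0, 1, 8, 9, 10, 7] = (0 2 6)(1 5 3 11 7)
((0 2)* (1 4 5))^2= [0, 5, 2, 3, 1, 4]= (1 5 4)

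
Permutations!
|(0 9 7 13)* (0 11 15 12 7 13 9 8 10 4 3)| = 30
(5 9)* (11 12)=(5 9)(11 12)=[0, 1, 2, 3, 4, 9, 6, 7, 8, 5, 10, 12, 11]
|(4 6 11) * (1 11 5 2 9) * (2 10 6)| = 15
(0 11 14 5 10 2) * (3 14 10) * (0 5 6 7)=(0 11 10 2 5 3 14 6 7)=[11, 1, 5, 14, 4, 3, 7, 0, 8, 9, 2, 10, 12, 13, 6]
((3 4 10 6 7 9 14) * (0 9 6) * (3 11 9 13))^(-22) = (0 4 13 10 3)(9 11 14) = [4, 1, 2, 0, 13, 5, 6, 7, 8, 11, 3, 14, 12, 10, 9]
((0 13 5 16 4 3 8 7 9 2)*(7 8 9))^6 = [9, 1, 3, 16, 5, 0, 6, 7, 8, 4, 10, 11, 12, 2, 14, 15, 13] = (0 9 4 5)(2 3 16 13)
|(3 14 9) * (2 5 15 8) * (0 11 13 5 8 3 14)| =|(0 11 13 5 15 3)(2 8)(9 14)| =6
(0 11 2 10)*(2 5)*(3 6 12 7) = (0 11 5 2 10)(3 6 12 7) = [11, 1, 10, 6, 4, 2, 12, 3, 8, 9, 0, 5, 7]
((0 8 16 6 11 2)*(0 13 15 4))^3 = (0 6 13)(2 4 16)(8 11 15) = [6, 1, 4, 3, 16, 5, 13, 7, 11, 9, 10, 15, 12, 0, 14, 8, 2]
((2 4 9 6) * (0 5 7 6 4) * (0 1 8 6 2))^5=(0 8 2 5 6 1 7)(4 9)=[8, 7, 5, 3, 9, 6, 1, 0, 2, 4]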